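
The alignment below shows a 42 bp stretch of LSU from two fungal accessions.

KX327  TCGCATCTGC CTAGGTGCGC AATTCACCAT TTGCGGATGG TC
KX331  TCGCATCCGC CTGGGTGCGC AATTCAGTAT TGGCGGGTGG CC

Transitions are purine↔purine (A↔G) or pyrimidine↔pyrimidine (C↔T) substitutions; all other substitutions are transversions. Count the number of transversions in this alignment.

Differing sites — 8:T/C (Ti); 13:A/G (Ti); 27:C/G (Tv); 28:C/T (Ti); 32:T/G (Tv); 37:A/G (Ti); 41:T/C (Ti).
Of the 7 differences, 5 transitions and 2 transversions, so the answer is 2.

2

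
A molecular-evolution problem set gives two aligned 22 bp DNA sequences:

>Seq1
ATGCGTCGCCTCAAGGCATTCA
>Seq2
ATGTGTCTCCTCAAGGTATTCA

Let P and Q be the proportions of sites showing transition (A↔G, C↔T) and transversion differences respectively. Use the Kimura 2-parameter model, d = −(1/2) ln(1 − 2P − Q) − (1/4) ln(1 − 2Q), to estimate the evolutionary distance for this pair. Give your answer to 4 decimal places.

0.1527

Differing sites — 4:C/T (Ti); 8:G/T (Tv); 17:C/T (Ti).
Of the 3 differences, 2 transitions and 1 transversion over 22 sites: P = 2/22 = 0.090909, Q = 1/22 = 0.045455.
d = −0.5·ln(0.772727) − 0.25·ln(0.909090) = −0.5·(-0.257829) − 0.25·(-0.095311) = 0.1527.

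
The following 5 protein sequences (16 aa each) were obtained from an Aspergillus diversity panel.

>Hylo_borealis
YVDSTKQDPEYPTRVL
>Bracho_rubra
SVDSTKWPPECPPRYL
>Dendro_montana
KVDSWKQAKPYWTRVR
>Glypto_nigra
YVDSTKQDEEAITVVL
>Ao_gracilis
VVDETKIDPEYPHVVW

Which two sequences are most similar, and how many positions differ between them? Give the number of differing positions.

Pairwise Hamming distances:
  Hylo_borealis vs Bracho_rubra: 6
  Hylo_borealis vs Dendro_montana: 7
  Hylo_borealis vs Glypto_nigra: 4
  Hylo_borealis vs Ao_gracilis: 6
  Bracho_rubra vs Dendro_montana: 11
  Bracho_rubra vs Glypto_nigra: 9
  Bracho_rubra vs Ao_gracilis: 9
  Dendro_montana vs Glypto_nigra: 9
  Dendro_montana vs Ao_gracilis: 11
  Glypto_nigra vs Ao_gracilis: 8
The smallest is 4, between Hylo_borealis and Glypto_nigra.

4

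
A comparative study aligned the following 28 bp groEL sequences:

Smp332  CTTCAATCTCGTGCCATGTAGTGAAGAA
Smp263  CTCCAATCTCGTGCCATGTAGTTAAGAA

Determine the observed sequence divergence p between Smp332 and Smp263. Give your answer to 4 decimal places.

0.0714

Mismatches occur at site 3 (T/C), site 23 (G/T).
There are 2 differences over 28 sites, so p = 2/28 = 0.0714.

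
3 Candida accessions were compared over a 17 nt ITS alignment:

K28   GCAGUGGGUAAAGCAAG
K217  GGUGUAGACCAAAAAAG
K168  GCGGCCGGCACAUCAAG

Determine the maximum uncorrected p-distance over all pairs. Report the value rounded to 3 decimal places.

0.529

Pairwise Hamming distances:
  K28 vs K217: 8
  K28 vs K168: 6
  K217 vs K168: 9
The largest is 9 mismatches, between K217 and K168; p = 9/17 = 0.529.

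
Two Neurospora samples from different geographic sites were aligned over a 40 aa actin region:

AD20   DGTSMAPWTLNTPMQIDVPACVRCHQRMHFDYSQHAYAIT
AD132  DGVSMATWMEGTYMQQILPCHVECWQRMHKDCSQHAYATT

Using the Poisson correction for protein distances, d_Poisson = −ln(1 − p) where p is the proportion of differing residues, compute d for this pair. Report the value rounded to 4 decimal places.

The sequences differ at positions 3 (T/V), 7 (P/T), 9 (T/M), 10 (L/E), 11 (N/G), 13 (P/Y), 16 (I/Q), 17 (D/I), 18 (V/L), 20 (A/C), 21 (C/H), 23 (R/E), 25 (H/W), 30 (F/K), 32 (Y/C), 39 (I/T).
p = 16/40 = 0.400000.
d = −ln(1 − 0.400000) = −ln(0.600000) = 0.5108.

0.5108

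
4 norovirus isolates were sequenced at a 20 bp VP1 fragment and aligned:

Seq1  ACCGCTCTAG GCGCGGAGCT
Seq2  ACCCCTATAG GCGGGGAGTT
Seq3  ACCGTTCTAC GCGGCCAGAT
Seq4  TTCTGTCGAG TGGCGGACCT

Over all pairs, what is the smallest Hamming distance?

4

Pairwise Hamming distances:
  Seq1 vs Seq2: 4
  Seq1 vs Seq3: 6
  Seq1 vs Seq4: 8
  Seq2 vs Seq3: 7
  Seq2 vs Seq4: 11
  Seq3 vs Seq4: 13
The smallest is 4, between Seq1 and Seq2.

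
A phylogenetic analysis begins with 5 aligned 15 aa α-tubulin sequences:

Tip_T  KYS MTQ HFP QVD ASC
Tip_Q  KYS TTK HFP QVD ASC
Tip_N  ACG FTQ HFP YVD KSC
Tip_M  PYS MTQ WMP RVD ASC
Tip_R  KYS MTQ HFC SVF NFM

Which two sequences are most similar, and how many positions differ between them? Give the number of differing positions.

2

Pairwise Hamming distances:
  Tip_T vs Tip_Q: 2
  Tip_T vs Tip_N: 6
  Tip_T vs Tip_M: 4
  Tip_T vs Tip_R: 6
  Tip_Q vs Tip_N: 7
  Tip_Q vs Tip_M: 6
  Tip_Q vs Tip_R: 8
  Tip_N vs Tip_M: 8
  Tip_N vs Tip_R: 10
  Tip_M vs Tip_R: 9
The smallest is 2, between Tip_T and Tip_Q.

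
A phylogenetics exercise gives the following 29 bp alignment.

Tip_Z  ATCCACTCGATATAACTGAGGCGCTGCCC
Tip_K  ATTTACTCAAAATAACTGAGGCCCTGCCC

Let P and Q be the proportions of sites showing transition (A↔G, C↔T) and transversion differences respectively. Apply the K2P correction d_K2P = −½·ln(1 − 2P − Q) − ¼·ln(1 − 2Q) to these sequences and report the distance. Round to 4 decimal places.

0.1985

Mismatches occur at site 3 (C↔T, transition), site 4 (C↔T, transition), site 9 (G↔A, transition), site 11 (T↔A, transversion), site 23 (G↔C, transversion).
Of the 5 differences, 3 transitions and 2 transversions over 29 sites: P = 3/29 = 0.103448, Q = 2/29 = 0.068966.
d = −0.5·ln(0.724138) − 0.25·ln(0.862068) = −0.5·(-0.322773) − 0.25·(-0.148421) = 0.1985.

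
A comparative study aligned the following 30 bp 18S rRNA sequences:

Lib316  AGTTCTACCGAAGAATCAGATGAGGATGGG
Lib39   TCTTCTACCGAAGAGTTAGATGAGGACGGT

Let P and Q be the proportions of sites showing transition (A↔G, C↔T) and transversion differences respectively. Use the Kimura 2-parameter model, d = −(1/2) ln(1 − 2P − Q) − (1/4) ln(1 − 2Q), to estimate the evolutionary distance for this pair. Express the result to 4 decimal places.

0.2341

Differing sites — 1:A/T (Tv); 2:G/C (Tv); 15:A/G (Ti); 17:C/T (Ti); 27:T/C (Ti); 30:G/T (Tv).
Of the 6 differences, 3 transitions and 3 transversions over 30 sites: P = 3/30 = 0.100000, Q = 3/30 = 0.100000.
d = −0.5·ln(0.700000) − 0.25·ln(0.800000) = −0.5·(-0.356675) − 0.25·(-0.223144) = 0.2341.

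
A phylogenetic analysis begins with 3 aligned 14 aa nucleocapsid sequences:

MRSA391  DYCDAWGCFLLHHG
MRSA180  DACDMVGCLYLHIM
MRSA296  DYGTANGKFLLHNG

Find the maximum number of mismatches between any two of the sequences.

Pairwise Hamming distances:
  MRSA391 vs MRSA180: 7
  MRSA391 vs MRSA296: 5
  MRSA180 vs MRSA296: 10
The largest is 10, between MRSA180 and MRSA296.

10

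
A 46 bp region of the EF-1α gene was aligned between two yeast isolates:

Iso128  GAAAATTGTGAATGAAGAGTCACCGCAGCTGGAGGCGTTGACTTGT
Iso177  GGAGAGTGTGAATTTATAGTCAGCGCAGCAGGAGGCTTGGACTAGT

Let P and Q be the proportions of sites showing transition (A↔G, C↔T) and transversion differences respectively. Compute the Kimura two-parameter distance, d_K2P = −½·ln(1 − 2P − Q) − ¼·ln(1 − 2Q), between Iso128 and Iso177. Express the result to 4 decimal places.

0.2902

The sequences differ at positions 2 (A/G, transition), 4 (A/G, transition), 6 (T/G, transversion), 14 (G/T, transversion), 15 (A/T, transversion), 17 (G/T, transversion), 23 (C/G, transversion), 30 (T/A, transversion), 37 (G/T, transversion), 39 (T/G, transversion), 44 (T/A, transversion).
Of the 11 differences, 2 transitions and 9 transversions over 46 sites: P = 2/46 = 0.043478, Q = 9/46 = 0.195652.
d = −0.5·ln(0.717392) − 0.25·ln(0.608696) = −0.5·(-0.332133) − 0.25·(-0.496436) = 0.2902.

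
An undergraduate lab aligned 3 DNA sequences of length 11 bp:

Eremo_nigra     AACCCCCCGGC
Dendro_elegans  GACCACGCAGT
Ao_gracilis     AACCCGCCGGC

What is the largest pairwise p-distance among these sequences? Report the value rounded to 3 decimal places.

0.545

Pairwise Hamming distances:
  Eremo_nigra vs Dendro_elegans: 5
  Eremo_nigra vs Ao_gracilis: 1
  Dendro_elegans vs Ao_gracilis: 6
The largest is 6 mismatches, between Dendro_elegans and Ao_gracilis; p = 6/11 = 0.545.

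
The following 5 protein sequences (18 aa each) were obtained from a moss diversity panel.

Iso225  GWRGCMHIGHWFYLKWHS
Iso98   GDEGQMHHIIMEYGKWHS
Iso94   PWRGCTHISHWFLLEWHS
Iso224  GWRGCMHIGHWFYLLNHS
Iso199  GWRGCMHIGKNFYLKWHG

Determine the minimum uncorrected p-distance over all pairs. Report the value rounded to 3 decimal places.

0.111

Pairwise Hamming distances:
  Iso225 vs Iso98: 9
  Iso225 vs Iso94: 5
  Iso225 vs Iso224: 2
  Iso225 vs Iso199: 3
  Iso98 vs Iso94: 13
  Iso98 vs Iso224: 11
  Iso98 vs Iso199: 10
  Iso94 vs Iso224: 6
  Iso94 vs Iso199: 8
  Iso224 vs Iso199: 5
The smallest is 2 mismatches, between Iso225 and Iso224; p = 2/18 = 0.111.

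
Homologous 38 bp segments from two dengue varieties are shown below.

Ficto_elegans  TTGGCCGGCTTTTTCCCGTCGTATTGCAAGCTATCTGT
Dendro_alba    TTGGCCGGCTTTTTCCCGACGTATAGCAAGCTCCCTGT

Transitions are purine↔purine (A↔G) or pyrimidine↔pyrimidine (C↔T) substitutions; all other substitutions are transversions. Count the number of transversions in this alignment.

Mismatches occur at site 19 (T/A, transversion), site 25 (T/A, transversion), site 33 (A/C, transversion), site 34 (T/C, transition).
Of the 4 differences, 1 transition and 3 transversions, so the answer is 3.

3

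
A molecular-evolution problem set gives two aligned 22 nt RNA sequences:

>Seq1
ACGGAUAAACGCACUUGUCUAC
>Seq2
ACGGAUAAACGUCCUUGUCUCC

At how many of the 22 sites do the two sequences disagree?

3

The sequences differ at positions 12 (C/U), 13 (A/C), 21 (A/C).
That gives 3 mismatches out of 22 aligned sites, so the Hamming distance is 3.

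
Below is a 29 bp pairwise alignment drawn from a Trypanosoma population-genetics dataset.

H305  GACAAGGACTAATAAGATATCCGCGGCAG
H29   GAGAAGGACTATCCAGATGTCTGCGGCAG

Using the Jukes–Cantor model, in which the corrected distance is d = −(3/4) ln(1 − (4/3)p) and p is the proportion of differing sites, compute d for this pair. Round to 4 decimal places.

Differing sites — 3:C/G; 12:A/T; 13:T/C; 14:A/C; 19:A/G; 22:C/T.
p = 6/29 = 0.206897.
d = −0.75 · ln(1 − (4/3)·0.206897) = −0.75 · ln(0.724137) = −0.75 · (-0.322775) = 0.2421.

0.2421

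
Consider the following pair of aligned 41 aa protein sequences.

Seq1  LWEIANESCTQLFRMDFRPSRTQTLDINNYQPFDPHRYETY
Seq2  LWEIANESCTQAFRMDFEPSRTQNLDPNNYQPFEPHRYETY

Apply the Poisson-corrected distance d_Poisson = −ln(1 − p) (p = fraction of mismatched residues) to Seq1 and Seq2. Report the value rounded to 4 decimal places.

Differing sites — 12:L/A; 18:R/E; 24:T/N; 27:I/P; 34:D/E.
p = 5/41 = 0.121951.
d = −ln(1 − 0.121951) = −ln(0.878049) = 0.1301.

0.1301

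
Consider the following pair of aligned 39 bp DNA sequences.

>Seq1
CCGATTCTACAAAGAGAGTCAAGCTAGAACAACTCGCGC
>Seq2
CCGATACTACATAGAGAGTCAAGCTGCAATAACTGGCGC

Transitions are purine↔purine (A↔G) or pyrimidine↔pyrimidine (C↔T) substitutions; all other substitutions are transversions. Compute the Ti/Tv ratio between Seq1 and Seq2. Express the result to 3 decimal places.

0.500

Differing sites — 6:T/A (Tv); 12:A/T (Tv); 26:A/G (Ti); 27:G/C (Tv); 30:C/T (Ti); 35:C/G (Tv).
Of the 6 differences, 2 transitions and 4 transversions, so Ti/Tv = 2/4 = 0.500.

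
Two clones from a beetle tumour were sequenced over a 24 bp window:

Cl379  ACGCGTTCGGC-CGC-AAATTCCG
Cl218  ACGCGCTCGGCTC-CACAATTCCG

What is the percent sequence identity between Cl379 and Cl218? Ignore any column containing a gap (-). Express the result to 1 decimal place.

90.5%

Excluding the 3 gap columns leaves 21 comparable sites.
The sequences differ at positions 6 (T/C), 17 (A/C).
19 of the 21 comparable sites match, so the percent identity is 19/21 × 100 = 90.5%.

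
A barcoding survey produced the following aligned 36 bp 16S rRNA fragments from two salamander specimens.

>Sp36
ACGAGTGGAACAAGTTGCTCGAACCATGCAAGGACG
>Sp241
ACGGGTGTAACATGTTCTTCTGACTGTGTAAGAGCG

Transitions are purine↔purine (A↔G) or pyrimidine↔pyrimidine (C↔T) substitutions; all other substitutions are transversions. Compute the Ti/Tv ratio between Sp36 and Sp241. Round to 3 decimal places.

Differing sites — 4:A/G (Ti); 8:G/T (Tv); 13:A/T (Tv); 17:G/C (Tv); 18:C/T (Ti); 21:G/T (Tv); 22:A/G (Ti); 25:C/T (Ti); 26:A/G (Ti); 29:C/T (Ti); 33:G/A (Ti); 34:A/G (Ti).
Of the 12 differences, 8 transitions and 4 transversions, so Ti/Tv = 8/4 = 2.000.

2.000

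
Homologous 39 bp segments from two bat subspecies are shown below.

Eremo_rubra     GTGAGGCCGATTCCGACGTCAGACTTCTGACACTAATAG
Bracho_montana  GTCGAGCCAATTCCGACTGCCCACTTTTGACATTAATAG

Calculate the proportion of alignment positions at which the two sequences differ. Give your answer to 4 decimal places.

Differing sites — 3:G/C; 4:A/G; 5:G/A; 9:G/A; 18:G/T; 19:T/G; 21:A/C; 22:G/C; 27:C/T; 33:C/T.
There are 10 differences over 39 sites, so p = 10/39 = 0.2564.

0.2564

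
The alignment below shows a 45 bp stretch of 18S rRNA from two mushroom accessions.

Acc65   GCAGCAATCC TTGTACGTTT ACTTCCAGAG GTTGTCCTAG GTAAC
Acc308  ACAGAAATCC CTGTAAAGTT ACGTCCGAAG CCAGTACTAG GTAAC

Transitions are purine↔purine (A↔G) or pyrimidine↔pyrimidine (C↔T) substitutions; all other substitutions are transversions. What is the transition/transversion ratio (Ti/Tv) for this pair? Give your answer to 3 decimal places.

0.857

The sequences differ at positions 1 (G/A, transition), 5 (C/A, transversion), 11 (T/C, transition), 16 (C/A, transversion), 17 (G/A, transition), 18 (T/G, transversion), 23 (T/G, transversion), 27 (A/G, transition), 28 (G/A, transition), 31 (G/C, transversion), 32 (T/C, transition), 33 (T/A, transversion), 36 (C/A, transversion).
Of the 13 differences, 6 transitions and 7 transversions, so Ti/Tv = 6/7 = 0.857.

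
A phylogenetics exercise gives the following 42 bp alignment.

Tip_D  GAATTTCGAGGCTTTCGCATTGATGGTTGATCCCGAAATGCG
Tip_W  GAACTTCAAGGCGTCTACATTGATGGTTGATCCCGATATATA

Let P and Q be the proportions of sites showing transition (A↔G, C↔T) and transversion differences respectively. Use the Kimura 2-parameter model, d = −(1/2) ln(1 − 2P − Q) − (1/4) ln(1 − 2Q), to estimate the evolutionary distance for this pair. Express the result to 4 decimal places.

0.3048

Mismatches occur at site 4 (T→C, transition), site 8 (G→A, transition), site 13 (T→G, transversion), site 15 (T→C, transition), site 16 (C→T, transition), site 17 (G→A, transition), site 37 (A→T, transversion), site 40 (G→A, transition), site 41 (C→T, transition), site 42 (G→A, transition).
Of the 10 differences, 8 transitions and 2 transversions over 42 sites: P = 8/42 = 0.190476, Q = 2/42 = 0.047619.
d = −0.5·ln(0.571429) − 0.25·ln(0.904762) = −0.5·(-0.559615) − 0.25·(-0.100083) = 0.3048.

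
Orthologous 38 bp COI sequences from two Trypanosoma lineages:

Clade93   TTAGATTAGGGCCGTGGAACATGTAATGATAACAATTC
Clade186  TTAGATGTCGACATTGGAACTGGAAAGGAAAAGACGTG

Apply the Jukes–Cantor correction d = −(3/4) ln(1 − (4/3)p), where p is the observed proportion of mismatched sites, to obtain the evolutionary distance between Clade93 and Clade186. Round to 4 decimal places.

0.5604

The sequences differ at positions 7 (T/G), 8 (A/T), 9 (G/C), 11 (G/A), 13 (C/A), 14 (G/T), 21 (A/T), 22 (T/G), 24 (T/A), 27 (T/G), 30 (T/A), 33 (C/G), 35 (A/C), 36 (T/G), 38 (C/G).
p = 15/38 = 0.394737.
d = −0.75 · ln(1 − (4/3)·0.394737) = −0.75 · ln(0.473684) = −0.75 · (-0.747215) = 0.5604.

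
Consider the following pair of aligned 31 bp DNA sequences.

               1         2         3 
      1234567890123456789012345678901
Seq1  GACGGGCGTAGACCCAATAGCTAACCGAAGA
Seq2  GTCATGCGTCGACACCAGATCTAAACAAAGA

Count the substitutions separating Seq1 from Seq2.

10

Differing sites — 2:A/T; 4:G/A; 5:G/T; 10:A/C; 14:C/A; 16:A/C; 18:T/G; 20:G/T; 25:C/A; 27:G/A.
That gives 10 mismatches out of 31 aligned sites, so the Hamming distance is 10.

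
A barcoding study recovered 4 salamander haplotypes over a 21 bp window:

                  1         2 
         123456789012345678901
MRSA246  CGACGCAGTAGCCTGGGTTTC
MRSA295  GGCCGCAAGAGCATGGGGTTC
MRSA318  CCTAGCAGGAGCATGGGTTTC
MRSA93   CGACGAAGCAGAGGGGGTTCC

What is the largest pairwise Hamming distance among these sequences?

Pairwise Hamming distances:
  MRSA246 vs MRSA295: 6
  MRSA246 vs MRSA318: 5
  MRSA246 vs MRSA93: 6
  MRSA295 vs MRSA318: 6
  MRSA295 vs MRSA93: 10
  MRSA318 vs MRSA93: 9
The largest is 10, between MRSA295 and MRSA93.

10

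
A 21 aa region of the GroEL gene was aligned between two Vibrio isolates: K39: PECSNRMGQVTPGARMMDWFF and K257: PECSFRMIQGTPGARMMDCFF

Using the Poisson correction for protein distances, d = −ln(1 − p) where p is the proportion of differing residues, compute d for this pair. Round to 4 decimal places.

0.2113

Mismatches occur at site 5 (N↔F), site 8 (G↔I), site 10 (V↔G), site 19 (W↔C).
p = 4/21 = 0.190476.
d = −ln(1 − 0.190476) = −ln(0.809524) = 0.2113.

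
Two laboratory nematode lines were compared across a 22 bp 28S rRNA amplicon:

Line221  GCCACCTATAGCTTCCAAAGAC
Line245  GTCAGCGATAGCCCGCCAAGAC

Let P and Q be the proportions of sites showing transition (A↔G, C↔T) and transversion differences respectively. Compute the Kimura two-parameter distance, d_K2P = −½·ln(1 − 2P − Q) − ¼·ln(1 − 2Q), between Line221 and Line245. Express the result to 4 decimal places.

Mismatches occur at site 2 (C/T, transition), site 5 (C/G, transversion), site 7 (T/G, transversion), site 13 (T/C, transition), site 14 (T/C, transition), site 15 (C/G, transversion), site 17 (A/C, transversion).
Of the 7 differences, 3 transitions and 4 transversions over 22 sites: P = 3/22 = 0.136364, Q = 4/22 = 0.181818.
d = −0.5·ln(0.545454) − 0.25·ln(0.636364) = −0.5·(-0.606137) − 0.25·(-0.451985) = 0.4161.

0.4161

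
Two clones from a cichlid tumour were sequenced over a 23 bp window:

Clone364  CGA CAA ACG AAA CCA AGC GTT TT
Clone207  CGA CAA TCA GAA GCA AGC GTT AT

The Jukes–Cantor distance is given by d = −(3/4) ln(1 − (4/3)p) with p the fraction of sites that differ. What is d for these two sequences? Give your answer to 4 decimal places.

0.2567

The sequences differ at positions 7 (A/T), 9 (G/A), 10 (A/G), 13 (C/G), 22 (T/A).
p = 5/23 = 0.217391.
d = −0.75 · ln(1 − (4/3)·0.217391) = −0.75 · ln(0.710145) = −0.75 · (-0.342286) = 0.2567.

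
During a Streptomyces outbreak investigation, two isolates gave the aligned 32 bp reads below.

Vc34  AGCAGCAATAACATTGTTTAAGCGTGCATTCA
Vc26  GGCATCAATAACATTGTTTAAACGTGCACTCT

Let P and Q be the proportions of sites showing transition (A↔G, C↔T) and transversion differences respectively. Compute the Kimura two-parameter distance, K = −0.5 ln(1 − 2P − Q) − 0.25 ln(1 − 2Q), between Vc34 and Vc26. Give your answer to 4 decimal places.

0.1772

Differing sites — 1:A/G (Ti); 5:G/T (Tv); 22:G/A (Ti); 29:T/C (Ti); 32:A/T (Tv).
Of the 5 differences, 3 transitions and 2 transversions over 32 sites: P = 3/32 = 0.093750, Q = 2/32 = 0.062500.
d = −0.5·ln(0.750000) − 0.25·ln(0.875000) = −0.5·(-0.287682) − 0.25·(-0.133531) = 0.1772.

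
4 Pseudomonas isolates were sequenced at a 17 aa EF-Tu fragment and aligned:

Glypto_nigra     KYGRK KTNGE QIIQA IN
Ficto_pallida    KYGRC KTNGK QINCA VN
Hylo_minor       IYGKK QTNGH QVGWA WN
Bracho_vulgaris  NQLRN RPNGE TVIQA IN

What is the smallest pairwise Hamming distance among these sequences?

Pairwise Hamming distances:
  Glypto_nigra vs Ficto_pallida: 5
  Glypto_nigra vs Hylo_minor: 8
  Glypto_nigra vs Bracho_vulgaris: 8
  Ficto_pallida vs Hylo_minor: 9
  Ficto_pallida vs Bracho_vulgaris: 12
  Hylo_minor vs Bracho_vulgaris: 12
The smallest is 5, between Glypto_nigra and Ficto_pallida.

5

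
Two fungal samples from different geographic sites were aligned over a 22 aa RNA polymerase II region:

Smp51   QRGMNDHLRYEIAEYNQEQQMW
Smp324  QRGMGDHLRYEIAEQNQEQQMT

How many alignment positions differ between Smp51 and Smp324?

3

The sequences differ at positions 5 (N/G), 15 (Y/Q), 22 (W/T).
That gives 3 mismatches out of 22 aligned sites, so the Hamming distance is 3.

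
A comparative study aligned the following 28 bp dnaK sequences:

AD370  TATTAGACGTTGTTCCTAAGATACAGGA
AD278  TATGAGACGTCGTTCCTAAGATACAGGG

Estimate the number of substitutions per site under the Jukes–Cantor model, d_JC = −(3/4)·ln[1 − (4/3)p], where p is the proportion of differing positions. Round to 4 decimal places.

The sequences differ at positions 4 (T/G), 11 (T/C), 28 (A/G).
p = 3/28 = 0.107143.
d = −0.75 · ln(1 − (4/3)·0.107143) = −0.75 · ln(0.857143) = −0.75 · (-0.154151) = 0.1156.

0.1156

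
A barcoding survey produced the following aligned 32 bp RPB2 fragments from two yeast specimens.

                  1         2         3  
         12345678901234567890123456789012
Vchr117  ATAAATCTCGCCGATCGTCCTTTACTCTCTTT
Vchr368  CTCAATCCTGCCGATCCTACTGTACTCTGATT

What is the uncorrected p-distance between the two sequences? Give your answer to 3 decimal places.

0.281

Mismatches occur at site 1 (A→C), site 3 (A→C), site 8 (T→C), site 9 (C→T), site 17 (G→C), site 19 (C→A), site 22 (T→G), site 29 (C→G), site 30 (T→A).
There are 9 differences over 32 sites, so p = 9/32 = 0.281.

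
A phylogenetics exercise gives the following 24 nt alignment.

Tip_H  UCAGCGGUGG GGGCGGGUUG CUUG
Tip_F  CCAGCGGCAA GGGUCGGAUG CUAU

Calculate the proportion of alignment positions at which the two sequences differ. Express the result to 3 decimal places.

The sequences differ at positions 1 (U/C), 8 (U/C), 9 (G/A), 10 (G/A), 14 (C/U), 15 (G/C), 18 (U/A), 23 (U/A), 24 (G/U).
There are 9 differences over 24 sites, so p = 9/24 = 0.375.

0.375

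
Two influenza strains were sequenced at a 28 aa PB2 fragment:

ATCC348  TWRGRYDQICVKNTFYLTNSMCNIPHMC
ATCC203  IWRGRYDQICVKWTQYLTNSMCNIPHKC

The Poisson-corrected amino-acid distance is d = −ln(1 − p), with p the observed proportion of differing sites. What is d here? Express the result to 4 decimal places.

Mismatches occur at site 1 (T→I), site 13 (N→W), site 15 (F→Q), site 27 (M→K).
p = 4/28 = 0.142857.
d = −ln(1 − 0.142857) = −ln(0.857143) = 0.1542.

0.1542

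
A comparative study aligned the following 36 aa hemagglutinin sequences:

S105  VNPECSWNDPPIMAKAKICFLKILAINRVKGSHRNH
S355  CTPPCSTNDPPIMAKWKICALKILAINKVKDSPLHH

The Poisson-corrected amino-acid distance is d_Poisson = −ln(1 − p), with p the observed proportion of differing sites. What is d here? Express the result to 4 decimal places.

Mismatches occur at site 1 (V→C), site 2 (N→T), site 4 (E→P), site 7 (W→T), site 16 (A→W), site 20 (F→A), site 28 (R→K), site 31 (G→D), site 33 (H→P), site 34 (R→L), site 35 (N→H).
p = 11/36 = 0.305556.
d = −ln(1 − 0.305556) = −ln(0.694444) = 0.3646.

0.3646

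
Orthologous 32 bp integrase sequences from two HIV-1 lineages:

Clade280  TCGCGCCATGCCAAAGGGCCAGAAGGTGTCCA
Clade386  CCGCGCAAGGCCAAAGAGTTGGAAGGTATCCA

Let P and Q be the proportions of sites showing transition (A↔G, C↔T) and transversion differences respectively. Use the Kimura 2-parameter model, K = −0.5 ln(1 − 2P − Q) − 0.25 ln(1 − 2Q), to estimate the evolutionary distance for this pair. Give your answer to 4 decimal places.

Differing sites — 1:T/C (Ti); 7:C/A (Tv); 9:T/G (Tv); 17:G/A (Ti); 19:C/T (Ti); 20:C/T (Ti); 21:A/G (Ti); 28:G/A (Ti).
Of the 8 differences, 6 transitions and 2 transversions over 32 sites: P = 6/32 = 0.187500, Q = 2/32 = 0.062500.
d = −0.5·ln(0.562500) − 0.25·ln(0.875000) = −0.5·(-0.575364) − 0.25·(-0.133531) = 0.3211.

0.3211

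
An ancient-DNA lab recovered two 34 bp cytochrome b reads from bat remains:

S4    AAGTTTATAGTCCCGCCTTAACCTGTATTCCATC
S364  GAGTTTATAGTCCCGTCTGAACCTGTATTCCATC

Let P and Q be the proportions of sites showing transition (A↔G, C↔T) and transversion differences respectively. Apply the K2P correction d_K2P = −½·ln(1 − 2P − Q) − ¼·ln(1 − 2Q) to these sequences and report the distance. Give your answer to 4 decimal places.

Differing sites — 1:A/G (Ti); 16:C/T (Ti); 19:T/G (Tv).
Of the 3 differences, 2 transitions and 1 transversion over 34 sites: P = 2/34 = 0.058824, Q = 1/34 = 0.029412.
d = −0.5·ln(0.852940) − 0.25·ln(0.941176) = −0.5·(-0.159066) − 0.25·(-0.060625) = 0.0947.

0.0947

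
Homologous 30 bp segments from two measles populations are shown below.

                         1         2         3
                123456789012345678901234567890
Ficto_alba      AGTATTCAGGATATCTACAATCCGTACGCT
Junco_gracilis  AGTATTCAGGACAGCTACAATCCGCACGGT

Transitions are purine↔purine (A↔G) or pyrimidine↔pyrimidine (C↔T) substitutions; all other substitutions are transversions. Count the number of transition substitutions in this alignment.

The sequences differ at positions 12 (T/C, transition), 14 (T/G, transversion), 25 (T/C, transition), 29 (C/G, transversion).
Of the 4 differences, 2 transitions and 2 transversions, so the answer is 2.

2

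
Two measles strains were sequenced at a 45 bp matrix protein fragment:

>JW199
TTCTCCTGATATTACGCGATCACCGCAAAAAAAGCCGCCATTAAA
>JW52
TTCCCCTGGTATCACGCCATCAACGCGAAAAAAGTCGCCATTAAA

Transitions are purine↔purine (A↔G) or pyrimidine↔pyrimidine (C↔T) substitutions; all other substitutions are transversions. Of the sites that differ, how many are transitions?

Differing sites — 4:T/C (Ti); 9:A/G (Ti); 13:T/C (Ti); 18:G/C (Tv); 23:C/A (Tv); 27:A/G (Ti); 35:C/T (Ti).
Of the 7 differences, 5 transitions and 2 transversions, so the answer is 5.

5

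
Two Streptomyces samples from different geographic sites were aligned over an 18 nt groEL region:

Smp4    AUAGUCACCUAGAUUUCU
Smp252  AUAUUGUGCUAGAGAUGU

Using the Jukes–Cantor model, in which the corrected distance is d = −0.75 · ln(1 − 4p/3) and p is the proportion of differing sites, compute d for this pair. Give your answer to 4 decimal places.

0.5482

Mismatches occur at site 4 (G/U), site 6 (C/G), site 7 (A/U), site 8 (C/G), site 14 (U/G), site 15 (U/A), site 17 (C/G).
p = 7/18 = 0.388889.
d = −0.75 · ln(1 − (4/3)·0.388889) = −0.75 · ln(0.481481) = −0.75 · (-0.730889) = 0.5482.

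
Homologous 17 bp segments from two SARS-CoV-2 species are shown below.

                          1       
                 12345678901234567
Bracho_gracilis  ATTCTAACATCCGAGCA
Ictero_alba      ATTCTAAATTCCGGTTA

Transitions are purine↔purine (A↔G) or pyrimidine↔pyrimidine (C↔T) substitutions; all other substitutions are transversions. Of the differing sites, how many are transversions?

Mismatches occur at site 8 (C/A, transversion), site 9 (A/T, transversion), site 14 (A/G, transition), site 15 (G/T, transversion), site 16 (C/T, transition).
Of the 5 differences, 2 transitions and 3 transversions, so the answer is 3.

3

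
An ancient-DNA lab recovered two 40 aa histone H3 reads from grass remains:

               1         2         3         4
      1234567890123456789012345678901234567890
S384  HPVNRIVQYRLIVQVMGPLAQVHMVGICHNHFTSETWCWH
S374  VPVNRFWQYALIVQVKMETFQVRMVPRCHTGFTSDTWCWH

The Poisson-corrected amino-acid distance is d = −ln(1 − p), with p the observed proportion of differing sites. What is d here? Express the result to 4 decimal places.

Differing sites — 1:H/V; 6:I/F; 7:V/W; 10:R/A; 16:M/K; 17:G/M; 18:P/E; 19:L/T; 20:A/F; 23:H/R; 26:G/P; 27:I/R; 30:N/T; 31:H/G; 35:E/D.
p = 15/40 = 0.375000.
d = −ln(1 − 0.375000) = −ln(0.625000) = 0.4700.

0.4700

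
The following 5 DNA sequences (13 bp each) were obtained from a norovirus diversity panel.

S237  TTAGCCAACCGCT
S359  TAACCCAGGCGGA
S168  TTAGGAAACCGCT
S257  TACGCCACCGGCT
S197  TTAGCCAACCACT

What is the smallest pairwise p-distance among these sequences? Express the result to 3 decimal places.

0.077

Pairwise Hamming distances:
  S237 vs S359: 6
  S237 vs S168: 2
  S237 vs S257: 4
  S237 vs S197: 1
  S359 vs S168: 8
  S359 vs S257: 7
  S359 vs S197: 7
  S168 vs S257: 6
  S168 vs S197: 3
  S257 vs S197: 5
The smallest is 1 mismatch, between S237 and S197; p = 1/13 = 0.077.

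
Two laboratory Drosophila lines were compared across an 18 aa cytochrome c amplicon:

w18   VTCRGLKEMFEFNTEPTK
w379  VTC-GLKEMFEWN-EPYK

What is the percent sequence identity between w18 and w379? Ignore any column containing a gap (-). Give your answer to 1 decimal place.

Excluding the 2 gap columns leaves 16 comparable sites.
Differing sites — 12:F/W; 17:T/Y.
14 of the 16 comparable sites match, so the percent identity is 14/16 × 100 = 87.5%.

87.5%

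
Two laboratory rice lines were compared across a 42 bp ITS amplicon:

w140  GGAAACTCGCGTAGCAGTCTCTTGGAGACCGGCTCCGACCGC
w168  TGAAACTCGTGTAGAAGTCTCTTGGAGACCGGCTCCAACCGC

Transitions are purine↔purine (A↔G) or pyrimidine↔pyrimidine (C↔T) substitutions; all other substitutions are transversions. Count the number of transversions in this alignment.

The sequences differ at positions 1 (G/T, transversion), 10 (C/T, transition), 15 (C/A, transversion), 37 (G/A, transition).
Of the 4 differences, 2 transitions and 2 transversions, so the answer is 2.

2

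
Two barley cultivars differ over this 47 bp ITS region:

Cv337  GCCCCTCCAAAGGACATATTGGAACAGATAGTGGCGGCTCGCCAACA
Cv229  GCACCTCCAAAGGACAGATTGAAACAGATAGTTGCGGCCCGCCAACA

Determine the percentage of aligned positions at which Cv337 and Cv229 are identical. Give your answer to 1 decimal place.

89.4%

Differing sites — 3:C/A; 17:T/G; 22:G/A; 33:G/T; 39:T/C.
42 of the 47 sites match, so the percent identity is 42/47 × 100 = 89.4%.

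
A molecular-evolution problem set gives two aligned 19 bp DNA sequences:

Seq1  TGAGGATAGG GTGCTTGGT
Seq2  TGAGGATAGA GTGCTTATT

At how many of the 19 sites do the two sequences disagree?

3

Mismatches occur at site 10 (G/A), site 17 (G/A), site 18 (G/T).
That gives 3 mismatches out of 19 aligned sites, so the Hamming distance is 3.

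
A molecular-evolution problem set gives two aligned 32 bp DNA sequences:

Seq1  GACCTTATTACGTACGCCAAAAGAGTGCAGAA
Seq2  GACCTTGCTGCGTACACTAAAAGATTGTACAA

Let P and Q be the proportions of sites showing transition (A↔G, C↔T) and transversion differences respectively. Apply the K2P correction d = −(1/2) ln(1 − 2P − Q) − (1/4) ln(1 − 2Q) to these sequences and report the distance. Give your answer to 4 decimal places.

The sequences differ at positions 7 (A/G, transition), 8 (T/C, transition), 10 (A/G, transition), 16 (G/A, transition), 18 (C/T, transition), 25 (G/T, transversion), 28 (C/T, transition), 30 (G/C, transversion).
Of the 8 differences, 6 transitions and 2 transversions over 32 sites: P = 6/32 = 0.187500, Q = 2/32 = 0.062500.
d = −0.5·ln(0.562500) − 0.25·ln(0.875000) = −0.5·(-0.575364) − 0.25·(-0.133531) = 0.3211.

0.3211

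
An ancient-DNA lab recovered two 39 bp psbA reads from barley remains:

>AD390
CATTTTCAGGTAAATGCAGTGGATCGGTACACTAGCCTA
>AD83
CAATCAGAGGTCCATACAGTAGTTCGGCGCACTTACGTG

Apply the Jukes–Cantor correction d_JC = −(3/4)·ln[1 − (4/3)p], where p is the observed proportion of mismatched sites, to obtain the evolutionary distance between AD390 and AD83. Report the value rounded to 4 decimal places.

0.5393

Mismatches occur at site 3 (T/A), site 5 (T/C), site 6 (T/A), site 7 (C/G), site 12 (A/C), site 13 (A/C), site 16 (G/A), site 21 (G/A), site 23 (A/T), site 28 (T/C), site 29 (A/G), site 34 (A/T), site 35 (G/A), site 37 (C/G), site 39 (A/G).
p = 15/39 = 0.384615.
d = −0.75 · ln(1 − (4/3)·0.384615) = −0.75 · ln(0.487180) = −0.75 · (-0.719122) = 0.5393.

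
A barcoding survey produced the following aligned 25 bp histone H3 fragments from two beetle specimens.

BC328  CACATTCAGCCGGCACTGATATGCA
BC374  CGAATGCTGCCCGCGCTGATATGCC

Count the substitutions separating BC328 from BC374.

7

Mismatches occur at site 2 (A/G), site 3 (C/A), site 6 (T/G), site 8 (A/T), site 12 (G/C), site 15 (A/G), site 25 (A/C).
That gives 7 mismatches out of 25 aligned sites, so the Hamming distance is 7.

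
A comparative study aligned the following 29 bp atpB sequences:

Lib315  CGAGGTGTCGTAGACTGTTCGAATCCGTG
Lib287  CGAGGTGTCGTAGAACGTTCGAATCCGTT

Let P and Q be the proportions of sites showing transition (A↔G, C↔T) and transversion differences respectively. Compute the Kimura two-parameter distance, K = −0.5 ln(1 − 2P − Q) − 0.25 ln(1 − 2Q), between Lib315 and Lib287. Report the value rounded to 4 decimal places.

The sequences differ at positions 15 (C/A, transversion), 16 (T/C, transition), 29 (G/T, transversion).
Of the 3 differences, 1 transition and 2 transversions over 29 sites: P = 1/29 = 0.034483, Q = 2/29 = 0.068966.
d = −0.5·ln(0.862068) − 0.25·ln(0.862068) = −0.5·(-0.148421) − 0.25·(-0.148421) = 0.1113.

0.1113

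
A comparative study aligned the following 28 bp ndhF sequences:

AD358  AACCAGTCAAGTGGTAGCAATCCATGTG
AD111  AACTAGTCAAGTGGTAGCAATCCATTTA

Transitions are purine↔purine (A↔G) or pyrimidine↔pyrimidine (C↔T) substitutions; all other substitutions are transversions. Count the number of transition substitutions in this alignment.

Mismatches occur at site 4 (C→T, transition), site 26 (G→T, transversion), site 28 (G→A, transition).
Of the 3 differences, 2 transitions and 1 transversion, so the answer is 2.

2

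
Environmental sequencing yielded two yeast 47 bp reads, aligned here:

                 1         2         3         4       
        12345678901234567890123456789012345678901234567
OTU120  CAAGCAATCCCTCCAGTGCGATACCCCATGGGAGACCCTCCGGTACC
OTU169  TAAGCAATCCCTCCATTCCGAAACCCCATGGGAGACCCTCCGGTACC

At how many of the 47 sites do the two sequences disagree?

4

Differing sites — 1:C/T; 16:G/T; 18:G/C; 22:T/A.
That gives 4 mismatches out of 47 aligned sites, so the Hamming distance is 4.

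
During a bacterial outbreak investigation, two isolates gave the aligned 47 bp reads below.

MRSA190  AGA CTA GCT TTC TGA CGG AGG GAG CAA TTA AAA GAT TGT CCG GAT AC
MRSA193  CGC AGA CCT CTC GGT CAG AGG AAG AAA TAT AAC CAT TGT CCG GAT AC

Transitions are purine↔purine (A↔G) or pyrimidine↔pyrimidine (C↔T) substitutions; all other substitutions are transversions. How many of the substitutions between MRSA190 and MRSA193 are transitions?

3

Mismatches occur at site 1 (A→C, transversion), site 3 (A→C, transversion), site 4 (C→A, transversion), site 5 (T→G, transversion), site 7 (G→C, transversion), site 10 (T→C, transition), site 13 (T→G, transversion), site 15 (A→T, transversion), site 17 (G→A, transition), site 22 (G→A, transition), site 25 (C→A, transversion), site 29 (T→A, transversion), site 30 (A→T, transversion), site 33 (A→C, transversion), site 34 (G→C, transversion).
Of the 15 differences, 3 transitions and 12 transversions, so the answer is 3.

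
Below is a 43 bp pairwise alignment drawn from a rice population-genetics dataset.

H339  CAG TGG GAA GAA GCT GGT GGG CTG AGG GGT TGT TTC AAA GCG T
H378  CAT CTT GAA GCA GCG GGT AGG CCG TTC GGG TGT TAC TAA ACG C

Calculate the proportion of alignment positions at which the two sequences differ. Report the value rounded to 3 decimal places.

0.372

The sequences differ at positions 3 (G/T), 4 (T/C), 5 (G/T), 6 (G/T), 11 (A/C), 15 (T/G), 19 (G/A), 23 (T/C), 25 (A/T), 26 (G/T), 27 (G/C), 30 (T/G), 35 (T/A), 37 (A/T), 40 (G/A), 43 (T/C).
There are 16 differences over 43 sites, so p = 16/43 = 0.372.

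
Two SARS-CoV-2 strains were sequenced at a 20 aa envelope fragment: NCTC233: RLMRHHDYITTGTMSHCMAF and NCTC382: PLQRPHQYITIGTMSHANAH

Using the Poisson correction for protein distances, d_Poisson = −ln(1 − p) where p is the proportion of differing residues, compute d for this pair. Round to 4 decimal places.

Differing sites — 1:R/P; 3:M/Q; 5:H/P; 7:D/Q; 11:T/I; 17:C/A; 18:M/N; 20:F/H.
p = 8/20 = 0.400000.
d = −ln(1 − 0.400000) = −ln(0.600000) = 0.5108.

0.5108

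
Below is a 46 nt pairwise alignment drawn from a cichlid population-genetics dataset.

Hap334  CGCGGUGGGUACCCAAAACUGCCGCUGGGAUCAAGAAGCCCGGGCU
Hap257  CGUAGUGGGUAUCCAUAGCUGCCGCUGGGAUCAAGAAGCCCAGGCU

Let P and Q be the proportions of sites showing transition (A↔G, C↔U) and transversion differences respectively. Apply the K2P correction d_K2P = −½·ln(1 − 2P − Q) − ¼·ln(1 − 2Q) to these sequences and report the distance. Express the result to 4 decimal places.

0.1478

The sequences differ at positions 3 (C/U, transition), 4 (G/A, transition), 12 (C/U, transition), 16 (A/U, transversion), 18 (A/G, transition), 42 (G/A, transition).
Of the 6 differences, 5 transitions and 1 transversion over 46 sites: P = 5/46 = 0.108696, Q = 1/46 = 0.021739.
d = −0.5·ln(0.760869) − 0.25·ln(0.956522) = −0.5·(-0.273294) − 0.25·(-0.044451) = 0.1478.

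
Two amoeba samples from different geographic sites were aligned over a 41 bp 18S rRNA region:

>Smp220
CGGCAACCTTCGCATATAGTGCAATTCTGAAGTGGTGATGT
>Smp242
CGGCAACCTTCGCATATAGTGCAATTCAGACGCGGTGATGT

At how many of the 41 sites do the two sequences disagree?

Differing sites — 28:T/A; 31:A/C; 33:T/C.
That gives 3 mismatches out of 41 aligned sites, so the Hamming distance is 3.

3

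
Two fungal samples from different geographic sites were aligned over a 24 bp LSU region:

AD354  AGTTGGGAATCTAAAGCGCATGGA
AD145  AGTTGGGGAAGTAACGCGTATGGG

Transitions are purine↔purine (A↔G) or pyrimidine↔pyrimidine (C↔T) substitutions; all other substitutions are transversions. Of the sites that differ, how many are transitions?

The sequences differ at positions 8 (A/G, transition), 10 (T/A, transversion), 11 (C/G, transversion), 15 (A/C, transversion), 19 (C/T, transition), 24 (A/G, transition).
Of the 6 differences, 3 transitions and 3 transversions, so the answer is 3.

3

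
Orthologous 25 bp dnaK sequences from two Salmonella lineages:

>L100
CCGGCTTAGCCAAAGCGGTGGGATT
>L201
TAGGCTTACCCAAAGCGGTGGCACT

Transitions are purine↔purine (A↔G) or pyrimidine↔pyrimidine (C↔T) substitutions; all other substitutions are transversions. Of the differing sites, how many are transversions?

3

Differing sites — 1:C/T (Ti); 2:C/A (Tv); 9:G/C (Tv); 22:G/C (Tv); 24:T/C (Ti).
Of the 5 differences, 2 transitions and 3 transversions, so the answer is 3.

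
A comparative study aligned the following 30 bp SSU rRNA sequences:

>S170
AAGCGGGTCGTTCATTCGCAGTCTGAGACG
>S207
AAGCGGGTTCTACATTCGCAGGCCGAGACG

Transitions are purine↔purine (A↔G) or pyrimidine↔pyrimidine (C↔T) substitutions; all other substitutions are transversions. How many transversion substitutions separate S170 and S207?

3

The sequences differ at positions 9 (C/T, transition), 10 (G/C, transversion), 12 (T/A, transversion), 22 (T/G, transversion), 24 (T/C, transition).
Of the 5 differences, 2 transitions and 3 transversions, so the answer is 3.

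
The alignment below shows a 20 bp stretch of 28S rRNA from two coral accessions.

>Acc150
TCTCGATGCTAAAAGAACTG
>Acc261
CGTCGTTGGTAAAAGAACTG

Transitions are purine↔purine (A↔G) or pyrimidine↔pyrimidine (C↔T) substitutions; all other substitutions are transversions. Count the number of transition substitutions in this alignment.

Differing sites — 1:T/C (Ti); 2:C/G (Tv); 6:A/T (Tv); 9:C/G (Tv).
Of the 4 differences, 1 transition and 3 transversions, so the answer is 1.

1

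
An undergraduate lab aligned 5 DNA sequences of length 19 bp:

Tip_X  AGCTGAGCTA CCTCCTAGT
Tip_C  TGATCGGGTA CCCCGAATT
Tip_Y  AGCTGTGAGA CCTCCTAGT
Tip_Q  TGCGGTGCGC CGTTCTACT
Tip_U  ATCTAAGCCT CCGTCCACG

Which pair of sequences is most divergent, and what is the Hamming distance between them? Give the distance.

Pairwise Hamming distances:
  Tip_X vs Tip_C: 9
  Tip_X vs Tip_Y: 3
  Tip_X vs Tip_Q: 8
  Tip_X vs Tip_U: 9
  Tip_C vs Tip_Y: 10
  Tip_C vs Tip_Q: 13
  Tip_C vs Tip_U: 14
  Tip_Y vs Tip_Q: 7
  Tip_Y vs Tip_U: 11
  Tip_Q vs Tip_U: 11
The largest is 14, between Tip_C and Tip_U.

14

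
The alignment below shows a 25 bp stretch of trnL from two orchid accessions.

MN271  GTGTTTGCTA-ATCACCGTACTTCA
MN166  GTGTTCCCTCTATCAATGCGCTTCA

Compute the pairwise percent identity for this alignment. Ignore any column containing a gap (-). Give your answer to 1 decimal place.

70.8%

Excluding the 1 gap column leaves 24 comparable sites.
The sequences differ at positions 6 (T/C), 7 (G/C), 10 (A/C), 16 (C/A), 17 (C/T), 19 (T/C), 20 (A/G).
17 of the 24 comparable sites match, so the percent identity is 17/24 × 100 = 70.8%.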